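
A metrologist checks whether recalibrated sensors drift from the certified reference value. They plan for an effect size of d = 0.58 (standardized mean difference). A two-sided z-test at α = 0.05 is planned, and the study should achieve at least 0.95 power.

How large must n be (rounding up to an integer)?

For power 0.95 need Φ(δ − z_{0.025}) = 0.95, so δ = z_{0.025} + z_{0.05} = 1.960 + 1.645 = 3.605.
(The Φ(−δ − z_{α/2}) term is vanishingly small for δ > 0 and is dropped in the standard sample-size formula.)
δ = d·√n ⇒ n = (δ/d)² = (3.605 / 0.58)² = 38.63.
Rounding up, n = 39.

n = 39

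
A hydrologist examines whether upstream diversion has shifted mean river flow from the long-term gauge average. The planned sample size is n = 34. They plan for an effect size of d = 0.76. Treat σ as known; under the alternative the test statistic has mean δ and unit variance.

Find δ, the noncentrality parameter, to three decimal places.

δ = d·√n = 0.76 × √34 = 4.4315

δ ≈ 4.432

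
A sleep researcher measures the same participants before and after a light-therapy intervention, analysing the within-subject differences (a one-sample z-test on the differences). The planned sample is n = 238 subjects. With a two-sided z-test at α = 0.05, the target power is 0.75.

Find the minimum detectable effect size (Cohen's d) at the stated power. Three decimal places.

Need Φ(δ − 1.960) = 0.75, so δ = 1.960 + 0.674 = 2.634.
(Lower-tail contribution to power is negligible for δ > 0.)
δ = d·√n ⇒ d = δ/√n = 2.634/√238 = 0.1708.

d ≈ 0.171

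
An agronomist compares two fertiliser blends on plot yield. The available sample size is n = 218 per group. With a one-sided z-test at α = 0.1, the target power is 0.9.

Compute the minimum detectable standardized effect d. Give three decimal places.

d ≈ 0.246

Required noncentrality: δ = z_{0.1} + z_{0.10} = 1.282 + 1.282 = 2.563.
δ = d·√(n/2) ⇒ d = δ/√(n/2) = 2.563/√(218/2) = 0.2455.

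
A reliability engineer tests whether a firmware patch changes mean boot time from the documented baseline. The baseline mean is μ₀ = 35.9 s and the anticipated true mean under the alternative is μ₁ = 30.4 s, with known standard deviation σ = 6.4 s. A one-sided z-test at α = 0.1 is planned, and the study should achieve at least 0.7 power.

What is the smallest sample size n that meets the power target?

n = 5

Standardized effect: d = |μ₁ − μ₀| / σ = |30.4 − 35.9| / 6.4 = 0.8594
Set Φ(δ − 1.282) = 0.7; then δ − 1.282 = Φ⁻¹(0.7) = 0.524, giving δ = 1.806.
δ = d·√n ⇒ n = (δ/d)² = (1.806 / 0.8594)² = 4.42.
Round up to the next whole unit.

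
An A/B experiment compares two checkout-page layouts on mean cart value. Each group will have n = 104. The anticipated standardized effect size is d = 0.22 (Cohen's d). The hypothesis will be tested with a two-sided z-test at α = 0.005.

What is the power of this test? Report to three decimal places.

Noncentrality parameter: δ = d·√(n/2) = 0.22 × √(104/2) = 1.5864
Two-sided α = 0.005 → critical value z_{0.0025} = 2.807.
Power = Φ(δ − 2.807) + Φ(−δ − 2.807) = Φ(-1.221) + Φ(-4.393) = 0.1111 + 0.0000 = 0.1111.

Power ≈ 0.111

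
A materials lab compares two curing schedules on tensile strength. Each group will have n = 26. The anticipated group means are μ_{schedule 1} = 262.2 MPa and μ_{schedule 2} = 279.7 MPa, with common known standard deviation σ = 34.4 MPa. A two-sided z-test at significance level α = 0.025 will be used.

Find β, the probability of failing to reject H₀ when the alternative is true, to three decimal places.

Standardized effect: d = |μ_{schedule 1} − μ_{schedule 2}| / σ = |262.2 − 279.7| / 34.4 = 0.5087
Noncentrality parameter: δ = d·√(n/2) = 0.5087 × √(26/2) = 1.8342
Critical value for a two-sided test at α = 0.025: z_{α/2} = 2.241.
Power = Φ(δ − 2.241) + Φ(−δ − 2.241) = Φ(-0.407) + Φ(-4.076) = 0.3419 + 0.0000 = 0.3420.
Type II error: β = 1 − power = 1 − 0.3420 = 0.6580.

β ≈ 0.658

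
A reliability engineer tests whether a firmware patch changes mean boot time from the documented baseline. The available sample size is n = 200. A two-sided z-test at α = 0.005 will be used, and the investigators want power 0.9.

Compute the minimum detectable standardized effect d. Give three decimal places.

d ≈ 0.289

Need Φ(δ − 2.807) = 0.9, so δ = 2.807 + 1.282 = 4.089.
(Lower-tail contribution to power is negligible for δ > 0.)
δ = d·√n ⇒ d = δ/√n = 4.089/√200 = 0.2891.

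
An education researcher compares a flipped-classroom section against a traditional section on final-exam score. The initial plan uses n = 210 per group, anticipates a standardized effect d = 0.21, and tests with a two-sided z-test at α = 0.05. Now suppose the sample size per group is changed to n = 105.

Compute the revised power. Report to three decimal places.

With n = 105 per group: δ = d·√(n/2) = 0.21 × √(105/2) = 1.5216. Critical value z_{0.025} = 1.960.
Revised power = Φ(δ − 1.960) + Φ(−δ − 1.960) = Φ(-0.438) + Φ(-3.482) = 0.3306 + 0.0002 = 0.3308.

Power ≈ 0.331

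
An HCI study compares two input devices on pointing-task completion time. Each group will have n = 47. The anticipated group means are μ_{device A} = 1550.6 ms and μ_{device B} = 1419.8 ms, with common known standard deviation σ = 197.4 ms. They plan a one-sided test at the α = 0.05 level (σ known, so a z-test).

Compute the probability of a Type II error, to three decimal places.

Standardized effect: d = |μ_{device A} − μ_{device B}| / σ = |1550.6 − 1419.8| / 197.4 = 0.6626
Noncentrality parameter: δ = d·√(n/2) = 0.6626 × √(47/2) = 3.2121
One-sided α = 0.05 → critical value z_{0.05} = 1.645.
Power = P(Z > 1.645 − δ) = Φ(1.567) = 0.9415.
Type II error: β = 1 − power = 1 − 0.9415 = 0.0585.

β ≈ 0.059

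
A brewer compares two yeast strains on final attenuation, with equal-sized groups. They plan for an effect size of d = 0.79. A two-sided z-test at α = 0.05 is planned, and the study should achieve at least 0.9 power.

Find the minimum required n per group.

For power 0.9 need Φ(δ − z_{0.025}) = 0.9, so δ = z_{0.025} + z_{0.10} = 1.960 + 1.282 = 3.242.
(The Φ(−δ − z_{α/2}) term is vanishingly small for δ > 0 and is dropped in the standard sample-size formula.)
δ = d·√(n/2) ⇒ n = 2(δ/d)² = 2 × (3.242 / 0.79)² = 33.67.
Round up to the next whole unit.

n = 34 per group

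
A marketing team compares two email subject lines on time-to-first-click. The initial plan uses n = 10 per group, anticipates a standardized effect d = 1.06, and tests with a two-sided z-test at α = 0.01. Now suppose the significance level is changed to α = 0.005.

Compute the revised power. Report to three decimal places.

δ = d·√(n/2) = 1.06 × √(10/2) = 2.3702 (unchanged). New critical value: z_{0.0025} = 2.807.
Revised power = Φ(δ − 2.807) + Φ(−δ − 2.807) = Φ(-0.437) + Φ(-5.177) = 0.3311 + 0.0000 = 0.3311.

Power ≈ 0.331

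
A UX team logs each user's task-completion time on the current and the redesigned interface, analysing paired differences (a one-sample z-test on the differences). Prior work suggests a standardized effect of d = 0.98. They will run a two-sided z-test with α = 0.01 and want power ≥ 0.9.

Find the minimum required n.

n = 16

Set Φ(δ − 2.576) = 0.9; then δ − 2.576 = Φ⁻¹(0.9) = 1.282, giving δ = 3.857.
(For δ > 0 the lower-tail rejection region contributes negligibly to power, so the one-term inversion is standard.)
δ = d·√n ⇒ n = (δ/d)² = (3.857 / 0.98)² = 15.49.
Rounding up, n = 16.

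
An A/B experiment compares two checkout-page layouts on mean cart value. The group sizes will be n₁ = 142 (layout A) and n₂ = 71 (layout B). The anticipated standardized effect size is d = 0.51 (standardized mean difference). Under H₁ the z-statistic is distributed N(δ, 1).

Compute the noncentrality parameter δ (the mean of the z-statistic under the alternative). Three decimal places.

δ = d / √(1/n₁ + 1/n₂) = 0.51 / √(1/142 + 1/71) = 3.5088

δ ≈ 3.509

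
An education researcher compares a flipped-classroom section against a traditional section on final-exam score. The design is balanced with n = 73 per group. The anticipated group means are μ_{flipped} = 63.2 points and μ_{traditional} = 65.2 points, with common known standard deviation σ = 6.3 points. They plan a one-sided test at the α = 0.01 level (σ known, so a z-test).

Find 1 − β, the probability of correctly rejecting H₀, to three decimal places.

Power ≈ 0.341

Standardized effect: d = |μ_{flipped} − μ_{traditional}| / σ = |63.2 − 65.2| / 6.3 = 0.3175
Noncentrality parameter: δ = d·√(n/2) = 0.3175 × √(73/2) = 1.9179
Critical value for a one-sided test at α = 0.01: z_α = 2.326.
Power = Φ(δ − 2.326) = Φ(-0.408) = 0.3415.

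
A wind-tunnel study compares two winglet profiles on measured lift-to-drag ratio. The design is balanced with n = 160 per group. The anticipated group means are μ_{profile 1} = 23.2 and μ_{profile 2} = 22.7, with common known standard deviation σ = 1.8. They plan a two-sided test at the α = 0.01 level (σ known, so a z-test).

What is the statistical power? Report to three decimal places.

Power ≈ 0.464

Standardized effect: d = |μ_{profile 1} − μ_{profile 2}| / σ = |23.2 − 22.7| / 1.8 = 0.2778
Noncentrality parameter: δ = d·√(n/2) = 0.2778 × √(160/2) = 2.4845
Two-sided α = 0.01 → critical value z_{0.005} = 2.576.
Power = Φ(δ − 2.576) + Φ(−δ − 2.576) = Φ(-0.091) + Φ(-5.060) = 0.4636 + 0.0000 = 0.4636.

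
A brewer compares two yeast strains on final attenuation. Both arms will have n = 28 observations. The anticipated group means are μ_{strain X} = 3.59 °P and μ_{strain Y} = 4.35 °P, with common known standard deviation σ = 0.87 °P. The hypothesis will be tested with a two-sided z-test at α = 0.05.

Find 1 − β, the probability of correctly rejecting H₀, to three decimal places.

Power ≈ 0.905

Standardized effect: d = |μ_{strain X} − μ_{strain Y}| / σ = |3.59 − 4.35| / 0.87 = 0.8736
Noncentrality parameter: λ = d·√(n/2) = 0.8736 × √(28/2) = 3.2686
Critical value for a two-sided test at α = 0.05: z_{α/2} = 1.960.
Power = Φ(λ − 1.960) + Φ(−λ − 1.960) = Φ(1.309) + Φ(-5.229) = 0.9047 + 0.0000 = 0.9047.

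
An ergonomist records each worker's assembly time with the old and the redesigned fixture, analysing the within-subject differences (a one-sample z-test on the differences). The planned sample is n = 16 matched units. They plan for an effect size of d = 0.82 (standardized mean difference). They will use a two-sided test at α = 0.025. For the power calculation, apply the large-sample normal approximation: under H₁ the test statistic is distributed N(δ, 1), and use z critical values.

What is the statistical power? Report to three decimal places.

Power ≈ 0.851

Noncentrality parameter: δ = d·√n = 0.82 × √16 = 3.2800
Two-sided α = 0.025 → critical value z_{0.0125} = 2.241.
Power = Φ(δ − 2.241) + Φ(−δ − 2.241) = Φ(1.039) + Φ(-5.521) = 0.8505 + 0.0000 = 0.8505.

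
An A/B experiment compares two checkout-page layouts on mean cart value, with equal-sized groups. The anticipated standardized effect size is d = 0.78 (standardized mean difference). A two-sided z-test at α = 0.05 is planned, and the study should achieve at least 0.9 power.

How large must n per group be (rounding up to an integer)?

Set Φ(δ − 1.960) = 0.9; then δ − 1.960 = Φ⁻¹(0.9) = 1.282, giving δ = 3.242.
(The Φ(−δ − z_{α/2}) term is vanishingly small for δ > 0 and is dropped in the standard sample-size formula.)
δ = d·√(n/2) ⇒ n = 2(δ/d)² = 2 × (3.242 / 0.78)² = 34.54.
Rounding up, n = 35 per group.

n = 35 per group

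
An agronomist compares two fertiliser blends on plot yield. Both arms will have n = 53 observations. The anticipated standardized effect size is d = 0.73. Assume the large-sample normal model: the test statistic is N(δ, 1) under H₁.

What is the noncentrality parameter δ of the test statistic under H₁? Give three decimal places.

δ ≈ 3.758

δ = d·√(n/2) = 0.73 × √(53/2) = 3.7579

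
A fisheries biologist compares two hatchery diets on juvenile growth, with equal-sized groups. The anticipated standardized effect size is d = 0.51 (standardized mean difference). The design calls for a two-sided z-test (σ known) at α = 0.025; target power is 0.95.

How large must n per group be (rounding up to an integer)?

n = 117 per group

For power 0.95 need Φ(δ − z_{0.0125}) = 0.95, so δ = z_{0.0125} + z_{0.05} = 2.241 + 1.645 = 3.886.
(For δ > 0 the lower-tail rejection region contributes negligibly to power, so the one-term inversion is standard.)
δ = d·√(n/2) ⇒ n = 2(δ/d)² = 2 × (3.886 / 0.51)² = 116.13.
Rounding up, n = 117 per group.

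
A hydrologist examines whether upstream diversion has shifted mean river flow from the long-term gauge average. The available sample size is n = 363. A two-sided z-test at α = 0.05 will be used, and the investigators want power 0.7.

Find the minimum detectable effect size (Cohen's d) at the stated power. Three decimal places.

d ≈ 0.130

Required noncentrality: δ = z_{0.025} + z_{0.30} = 1.960 + 0.524 = 2.484.
(The second rejection-region term Φ(−δ − z_{α/2}) is negligible and dropped.)
δ = d·√n ⇒ d = δ/√n = 2.484/√363 = 0.1304.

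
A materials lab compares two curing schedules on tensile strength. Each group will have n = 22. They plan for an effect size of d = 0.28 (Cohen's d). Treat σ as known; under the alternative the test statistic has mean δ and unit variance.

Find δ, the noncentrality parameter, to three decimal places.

The noncentrality parameter scales effect size by the design's sample-size factor: δ = d·√(n/2) = 0.28 × √(22/2) = 0.9287

δ ≈ 0.929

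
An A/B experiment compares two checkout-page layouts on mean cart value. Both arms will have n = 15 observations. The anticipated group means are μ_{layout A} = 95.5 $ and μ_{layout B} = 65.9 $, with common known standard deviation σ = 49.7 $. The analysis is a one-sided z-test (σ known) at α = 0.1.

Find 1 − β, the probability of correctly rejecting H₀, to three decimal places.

Standardized effect: d = |μ_{layout A} − μ_{layout B}| / σ = |95.5 − 65.9| / 49.7 = 0.5956
Noncentrality parameter: δ = d·√(n/2) = 0.5956 × √(15/2) = 1.6310
Critical value for a one-sided test at α = 0.1: z_α = 1.282.
Power = Φ(δ − 1.282) = Φ(0.349) = 0.6366.

Power ≈ 0.637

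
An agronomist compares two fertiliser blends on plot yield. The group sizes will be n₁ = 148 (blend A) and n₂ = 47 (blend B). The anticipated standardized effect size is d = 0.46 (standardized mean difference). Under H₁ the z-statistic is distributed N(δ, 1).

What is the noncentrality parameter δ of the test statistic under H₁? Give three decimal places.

δ ≈ 2.747

The noncentrality parameter scales effect size by the design's sample-size factor: δ = d / √(1/n₁ + 1/n₂) = 0.46 / √(1/148 + 1/47) = 2.7474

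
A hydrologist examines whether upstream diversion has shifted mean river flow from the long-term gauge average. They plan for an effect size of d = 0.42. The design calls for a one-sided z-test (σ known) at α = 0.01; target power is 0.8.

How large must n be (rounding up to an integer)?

Set Φ(δ − 2.326) = 0.8; then δ − 2.326 = Φ⁻¹(0.8) = 0.842, giving δ = 3.168.
δ = d·√n ⇒ n = (δ/d)² = (3.168 / 0.42)² = 56.89.
Rounding up, n = 57.

n = 57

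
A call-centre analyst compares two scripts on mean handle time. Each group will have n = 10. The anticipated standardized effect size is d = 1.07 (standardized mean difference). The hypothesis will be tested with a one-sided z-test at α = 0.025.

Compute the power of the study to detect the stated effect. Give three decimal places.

Power ≈ 0.667

Noncentrality parameter: δ = d·√(n/2) = 1.07 × √(10/2) = 2.3926
One-sided α = 0.025 → critical value z_{0.025} = 1.960.
Power = Φ(δ − 1.960) = Φ(0.433) = 0.6674.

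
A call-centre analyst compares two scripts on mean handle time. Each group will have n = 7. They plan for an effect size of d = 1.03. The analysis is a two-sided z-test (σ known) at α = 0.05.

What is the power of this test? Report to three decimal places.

Noncentrality parameter: δ = d·√(n/2) = 1.03 × √(7/2) = 1.9270
Two-sided α = 0.05 → critical value z_{0.025} = 1.960.
Power = Φ(δ − 1.960) + Φ(−δ − 1.960) = Φ(-0.033) + Φ(-3.887) = 0.4868 + 0.0001 = 0.4869.

Power ≈ 0.487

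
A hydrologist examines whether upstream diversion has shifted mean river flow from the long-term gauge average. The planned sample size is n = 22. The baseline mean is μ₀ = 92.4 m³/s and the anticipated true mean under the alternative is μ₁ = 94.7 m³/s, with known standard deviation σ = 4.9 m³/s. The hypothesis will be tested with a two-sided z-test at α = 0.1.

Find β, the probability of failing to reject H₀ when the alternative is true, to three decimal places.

Standardized effect: d = |μ₁ − μ₀| / σ = |94.7 − 92.4| / 4.9 = 0.4694
Noncentrality parameter: δ = d·√n = 0.4694 × √22 = 2.2016
Critical value for a two-sided test at α = 0.1: z_{α/2} = 1.645.
Power = Φ(δ − 1.645) + Φ(−δ − 1.645) = Φ(0.557) + Φ(-3.846) = 0.7112 + 0.0001 = 0.7112.
Type II error: β = 1 − power = 1 − 0.7112 = 0.2888.

β ≈ 0.289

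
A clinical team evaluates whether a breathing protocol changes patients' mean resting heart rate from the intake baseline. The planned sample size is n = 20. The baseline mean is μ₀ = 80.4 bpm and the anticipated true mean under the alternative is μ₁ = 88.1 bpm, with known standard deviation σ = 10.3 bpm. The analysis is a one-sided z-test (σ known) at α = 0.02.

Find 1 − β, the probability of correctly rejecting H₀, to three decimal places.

Standardized effect: d = |μ₁ − μ₀| / σ = |88.1 − 80.4| / 10.3 = 0.7476
Noncentrality parameter: δ = d·√n = 0.7476 × √20 = 3.3432
One-sided α = 0.02 → critical value z_{0.02} = 2.054.
Power = P(Z > 2.054 − δ) = Φ(1.289) = 0.9014.

Power ≈ 0.901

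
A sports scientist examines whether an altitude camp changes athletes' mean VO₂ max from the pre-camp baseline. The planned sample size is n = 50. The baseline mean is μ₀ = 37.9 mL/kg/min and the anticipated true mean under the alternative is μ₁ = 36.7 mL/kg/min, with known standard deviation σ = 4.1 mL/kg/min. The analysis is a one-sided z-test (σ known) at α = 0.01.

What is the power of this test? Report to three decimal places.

Standardized effect: d = |μ₁ − μ₀| / σ = |36.7 − 37.9| / 4.1 = 0.2927
Noncentrality parameter: δ = d·√n = 0.2927 × √50 = 2.0696
One-sided α = 0.01 → critical value z_{0.01} = 2.326.
Power = Φ(δ − 2.326) = Φ(-0.257) = 0.3987.

Power ≈ 0.399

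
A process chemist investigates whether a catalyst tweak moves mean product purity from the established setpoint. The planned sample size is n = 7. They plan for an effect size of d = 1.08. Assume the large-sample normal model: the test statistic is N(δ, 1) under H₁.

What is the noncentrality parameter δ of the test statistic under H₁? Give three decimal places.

δ = d·√n = 1.08 × √7 = 2.8574

δ ≈ 2.857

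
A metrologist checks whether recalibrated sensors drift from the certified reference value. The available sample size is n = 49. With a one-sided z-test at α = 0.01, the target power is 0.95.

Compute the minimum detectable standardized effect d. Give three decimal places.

Required noncentrality: δ = z_{0.01} + z_{0.05} = 2.326 + 1.645 = 3.971.
δ = d·√n ⇒ d = δ/√n = 3.971/√49 = 0.5673.

d ≈ 0.567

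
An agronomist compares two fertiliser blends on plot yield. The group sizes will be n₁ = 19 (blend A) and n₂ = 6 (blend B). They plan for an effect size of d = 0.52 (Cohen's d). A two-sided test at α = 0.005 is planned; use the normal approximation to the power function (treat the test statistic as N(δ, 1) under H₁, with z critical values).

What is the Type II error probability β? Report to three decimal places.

β ≈ 0.955

Noncentrality parameter: δ = d / √(1/n₁ + 1/n₂) = 0.52 / √(1/19 + 1/6) = 1.1104
Critical value for a two-sided test at α = 0.005: z_{α/2} = 2.807.
Power = Φ(δ − 2.807) + Φ(−δ − 2.807) = Φ(-1.697) + Φ(-3.917) = 0.0449 + 0.0000 = 0.0449.
Type II error: β = 1 − power = 1 − 0.0449 = 0.9551.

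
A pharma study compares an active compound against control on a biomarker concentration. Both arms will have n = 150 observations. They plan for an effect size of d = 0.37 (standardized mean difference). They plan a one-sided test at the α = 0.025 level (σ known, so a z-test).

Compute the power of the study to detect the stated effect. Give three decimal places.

Power ≈ 0.893

Noncentrality parameter: δ = d·√(n/2) = 0.37 × √(150/2) = 3.2043
Critical value for a one-sided test at α = 0.025: z_α = 1.960.
Power = P(Z > 1.960 − δ) = Φ(1.244) = 0.8933.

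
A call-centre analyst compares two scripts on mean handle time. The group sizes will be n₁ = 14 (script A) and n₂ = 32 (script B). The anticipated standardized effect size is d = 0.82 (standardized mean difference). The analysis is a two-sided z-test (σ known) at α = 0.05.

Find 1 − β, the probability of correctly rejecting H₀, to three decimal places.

Noncentrality parameter: δ = d / √(1/n₁ + 1/n₂) = 0.82 / √(1/14 + 1/32) = 2.5590
Critical value for a two-sided test at α = 0.05: z_{α/2} = 1.960.
Power = Φ(δ − 1.960) + Φ(−δ − 1.960) = Φ(0.599) + Φ(-4.519) = 0.7254 + 0.0000 = 0.7254.

Power ≈ 0.725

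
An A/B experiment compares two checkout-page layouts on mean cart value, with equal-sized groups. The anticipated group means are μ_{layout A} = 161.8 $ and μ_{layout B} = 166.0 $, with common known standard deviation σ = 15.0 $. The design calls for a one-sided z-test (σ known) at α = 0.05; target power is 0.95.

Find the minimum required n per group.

n = 277 per group

Standardized effect: d = |μ_{layout A} − μ_{layout B}| / σ = |161.8 − 166.0| / 15.0 = 0.2800
Set Φ(δ − 1.645) = 0.95; then δ − 1.645 = Φ⁻¹(0.95) = 1.645, giving δ = 3.290.
δ = d·√(n/2) ⇒ n = 2(δ/d)² = 2 × (3.290 / 0.2800)² = 276.08.
Round up to the next whole unit.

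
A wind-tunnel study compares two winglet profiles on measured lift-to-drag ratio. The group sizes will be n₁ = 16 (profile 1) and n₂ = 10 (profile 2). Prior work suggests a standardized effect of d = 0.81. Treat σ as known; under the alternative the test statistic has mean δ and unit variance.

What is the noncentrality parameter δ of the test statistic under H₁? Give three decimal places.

δ ≈ 2.009

The noncentrality parameter scales effect size by the design's sample-size factor: δ = d / √(1/n₁ + 1/n₂) = 0.81 / √(1/16 + 1/10) = 2.0094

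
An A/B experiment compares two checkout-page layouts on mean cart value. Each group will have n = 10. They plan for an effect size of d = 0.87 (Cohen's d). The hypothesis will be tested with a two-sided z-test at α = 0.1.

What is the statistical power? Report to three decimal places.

Noncentrality parameter: δ = d·√(n/2) = 0.87 × √(10/2) = 1.9454
Critical value for a two-sided test at α = 0.1: z_{α/2} = 1.645.
Power = Φ(δ − 1.645) + Φ(−δ − 1.645) = Φ(0.301) + Φ(-3.590) = 0.6181 + 0.0002 = 0.6183.

Power ≈ 0.618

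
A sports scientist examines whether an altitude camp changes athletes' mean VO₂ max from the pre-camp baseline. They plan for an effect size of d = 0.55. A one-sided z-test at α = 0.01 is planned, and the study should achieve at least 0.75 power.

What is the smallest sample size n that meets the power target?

n = 30

For power 0.75 need Φ(δ − z_{0.01}) = 0.75, so δ = z_{0.01} + z_{0.25} = 2.326 + 0.674 = 3.001.
δ = d·√n ⇒ n = (δ/d)² = (3.001 / 0.55)² = 29.77.
Rounding up, n = 30.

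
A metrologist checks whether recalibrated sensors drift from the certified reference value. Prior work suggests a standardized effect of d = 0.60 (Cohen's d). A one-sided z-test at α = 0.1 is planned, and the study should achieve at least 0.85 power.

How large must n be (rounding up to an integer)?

n = 15

Set Φ(δ − 1.282) = 0.85; then δ − 1.282 = Φ⁻¹(0.85) = 1.036, giving δ = 2.318.
δ = d·√n ⇒ n = (δ/d)² = (2.318 / 0.60)² = 14.93.
Round up to the next whole unit.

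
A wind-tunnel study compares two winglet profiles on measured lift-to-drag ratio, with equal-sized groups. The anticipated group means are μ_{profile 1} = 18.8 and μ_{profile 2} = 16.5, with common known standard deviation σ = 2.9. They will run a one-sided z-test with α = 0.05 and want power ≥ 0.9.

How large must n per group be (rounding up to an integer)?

Standardized effect: d = |μ_{profile 1} − μ_{profile 2}| / σ = |18.8 − 16.5| / 2.9 = 0.7931
Set Φ(δ − 1.645) = 0.9; then δ − 1.645 = Φ⁻¹(0.9) = 1.282, giving δ = 2.926.
δ = d·√(n/2) ⇒ n = 2(δ/d)² = 2 × (2.926 / 0.7931)² = 27.23.
Rounding up, n = 28 per group.

n = 28 per group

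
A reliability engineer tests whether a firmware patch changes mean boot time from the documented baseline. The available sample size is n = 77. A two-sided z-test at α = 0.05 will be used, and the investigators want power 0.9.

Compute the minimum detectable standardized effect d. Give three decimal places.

d ≈ 0.369

Required noncentrality: δ = z_{0.025} + z_{0.10} = 1.960 + 1.282 = 3.242.
(Lower-tail contribution to power is negligible for δ > 0.)
δ = d·√n ⇒ d = δ/√n = 3.242/√77 = 0.3694.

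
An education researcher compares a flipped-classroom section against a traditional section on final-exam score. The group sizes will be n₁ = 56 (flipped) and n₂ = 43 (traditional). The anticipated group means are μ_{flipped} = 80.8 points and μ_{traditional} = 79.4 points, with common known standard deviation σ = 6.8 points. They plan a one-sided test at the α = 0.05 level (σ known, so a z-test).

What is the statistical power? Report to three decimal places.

Power ≈ 0.265

Standardized effect: d = |μ_{flipped} − μ_{traditional}| / σ = |80.8 − 79.4| / 6.8 = 0.2059
Noncentrality parameter: δ = d / √(1/n₁ + 1/n₂) = 0.2059 / √(1/56 + 1/43) = 1.0154
Critical value for a one-sided test at α = 0.05: z_α = 1.645.
Power = Φ(δ − 1.645) = Φ(-0.629) = 0.2645.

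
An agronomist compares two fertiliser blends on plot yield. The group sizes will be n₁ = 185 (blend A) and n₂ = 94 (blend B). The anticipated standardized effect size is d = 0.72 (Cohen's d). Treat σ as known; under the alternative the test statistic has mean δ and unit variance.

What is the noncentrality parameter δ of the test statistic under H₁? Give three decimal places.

δ ≈ 5.684

δ = d / √(1/n₁ + 1/n₂) = 0.72 / √(1/185 + 1/94) = 5.6843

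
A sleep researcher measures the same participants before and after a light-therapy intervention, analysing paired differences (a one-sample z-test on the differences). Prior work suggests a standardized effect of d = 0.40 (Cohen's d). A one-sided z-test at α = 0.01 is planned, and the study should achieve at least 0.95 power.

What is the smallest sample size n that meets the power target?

For power 0.95 need Φ(δ − z_{0.01}) = 0.95, so δ = z_{0.01} + z_{0.05} = 2.326 + 1.645 = 3.971.
δ = d·√n ⇒ n = (δ/d)² = (3.971 / 0.40)² = 98.57.
Rounding up, n = 99.

n = 99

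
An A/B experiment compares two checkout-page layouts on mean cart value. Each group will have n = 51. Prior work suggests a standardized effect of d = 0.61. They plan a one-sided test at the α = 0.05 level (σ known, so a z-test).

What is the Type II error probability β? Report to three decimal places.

β ≈ 0.076

Noncentrality parameter: δ = d·√(n/2) = 0.61 × √(51/2) = 3.0803
One-sided α = 0.05 → critical value z_{0.05} = 1.645.
Power = P(Z > 1.645 − δ) = Φ(1.435) = 0.9244.
Type II error: β = 1 − power = 1 − 0.9244 = 0.0756.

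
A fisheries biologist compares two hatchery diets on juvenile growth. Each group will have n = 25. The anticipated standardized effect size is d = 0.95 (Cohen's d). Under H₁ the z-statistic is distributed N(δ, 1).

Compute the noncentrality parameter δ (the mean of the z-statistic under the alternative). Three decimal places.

δ ≈ 3.359

δ = d·√(n/2) = 0.95 × √(25/2) = 3.3588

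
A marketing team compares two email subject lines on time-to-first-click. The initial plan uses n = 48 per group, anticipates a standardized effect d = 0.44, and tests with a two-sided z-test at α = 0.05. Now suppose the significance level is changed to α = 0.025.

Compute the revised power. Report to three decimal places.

δ = d·√(n/2) = 0.44 × √(48/2) = 2.1556 (unchanged). New critical value: z_{0.0125} = 2.241.
Revised power = Φ(δ − 2.241) + Φ(−δ − 2.241) = Φ(-0.086) + Φ(-4.397) = 0.4658 + 0.0000 = 0.4658.

Power ≈ 0.466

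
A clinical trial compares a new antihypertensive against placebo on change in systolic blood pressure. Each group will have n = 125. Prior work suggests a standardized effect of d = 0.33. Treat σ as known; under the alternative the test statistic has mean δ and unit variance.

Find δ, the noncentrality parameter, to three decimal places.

The noncentrality parameter scales effect size by the design's sample-size factor: δ = d·√(n/2) = 0.33 × √(125/2) = 2.6089

δ ≈ 2.609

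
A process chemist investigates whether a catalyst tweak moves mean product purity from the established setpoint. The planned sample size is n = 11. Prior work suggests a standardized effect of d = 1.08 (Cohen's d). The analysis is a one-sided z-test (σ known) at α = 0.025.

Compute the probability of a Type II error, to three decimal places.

β ≈ 0.052

Noncentrality parameter: δ = d·√n = 1.08 × √11 = 3.5820
Critical value for a one-sided test at α = 0.025: z_α = 1.960.
Power = P(Z > 1.960 − δ) = Φ(1.622) = 0.9476.
Type II error: β = 1 − power = 1 − 0.9476 = 0.0524.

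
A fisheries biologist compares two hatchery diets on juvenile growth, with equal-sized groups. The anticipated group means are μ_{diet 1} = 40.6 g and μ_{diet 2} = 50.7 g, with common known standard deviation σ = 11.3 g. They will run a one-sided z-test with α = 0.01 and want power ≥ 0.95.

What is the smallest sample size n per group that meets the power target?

n = 40 per group

Standardized effect: d = |μ_{diet 1} − μ_{diet 2}| / σ = |40.6 − 50.7| / 11.3 = 0.8938
Set Φ(δ − 2.326) = 0.95; then δ − 2.326 = Φ⁻¹(0.95) = 1.645, giving δ = 3.971.
δ = d·√(n/2) ⇒ n = 2(δ/d)² = 2 × (3.971 / 0.8938)² = 39.48.
Rounding up, n = 40 per group.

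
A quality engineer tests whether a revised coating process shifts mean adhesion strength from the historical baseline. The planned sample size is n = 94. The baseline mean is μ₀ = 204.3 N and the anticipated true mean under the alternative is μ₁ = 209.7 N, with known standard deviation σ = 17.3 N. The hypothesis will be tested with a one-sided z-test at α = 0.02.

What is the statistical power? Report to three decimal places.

Standardized effect: d = |μ₁ − μ₀| / σ = |209.7 − 204.3| / 17.3 = 0.3121
Noncentrality parameter: δ = d·√n = 0.3121 × √94 = 3.0263
Critical value for a one-sided test at α = 0.02: z_α = 2.054.
Power = P(Z > 2.054 − δ) = Φ(0.973) = 0.8346.

Power ≈ 0.835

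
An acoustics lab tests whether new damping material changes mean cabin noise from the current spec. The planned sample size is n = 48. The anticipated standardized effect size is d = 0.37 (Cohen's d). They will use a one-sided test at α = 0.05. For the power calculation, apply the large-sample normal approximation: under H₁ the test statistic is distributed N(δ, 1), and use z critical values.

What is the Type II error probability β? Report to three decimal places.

β ≈ 0.179

Noncentrality parameter: δ = d·√n = 0.37 × √48 = 2.5634
One-sided α = 0.05 → critical value z_{0.05} = 1.645.
Power = Φ(δ − 1.645) = Φ(0.919) = 0.8208.
Type II error: β = 1 − power = 1 − 0.8208 = 0.1792.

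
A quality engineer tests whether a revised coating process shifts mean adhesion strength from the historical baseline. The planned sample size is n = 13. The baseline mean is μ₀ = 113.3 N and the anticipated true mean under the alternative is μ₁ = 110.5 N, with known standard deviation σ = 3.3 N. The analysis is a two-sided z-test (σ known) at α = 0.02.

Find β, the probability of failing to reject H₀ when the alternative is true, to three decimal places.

Standardized effect: d = |μ₁ − μ₀| / σ = |110.5 − 113.3| / 3.3 = 0.8485
Noncentrality parameter: δ = d·√n = 0.8485 × √13 = 3.0593
Two-sided α = 0.02 → critical value z_{0.01} = 2.326.
Power = Φ(δ − 2.326) + Φ(−δ − 2.326) = Φ(0.733) + Φ(-5.386) = 0.7682 + 0.0000 = 0.7682.
Type II error: β = 1 − power = 1 − 0.7682 = 0.2318.

β ≈ 0.232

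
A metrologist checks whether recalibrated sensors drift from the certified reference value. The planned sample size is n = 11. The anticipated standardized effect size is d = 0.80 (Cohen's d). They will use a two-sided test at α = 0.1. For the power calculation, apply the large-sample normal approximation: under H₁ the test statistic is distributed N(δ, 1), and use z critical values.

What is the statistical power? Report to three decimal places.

Noncentrality parameter: δ = d·√n = 0.80 × √11 = 2.6533
Two-sided α = 0.1 → critical value z_{0.05} = 1.645.
Power = Φ(δ − 1.645) + Φ(−δ − 1.645) = Φ(1.008) + Φ(-4.298) = 0.8434 + 0.0000 = 0.8434.

Power ≈ 0.843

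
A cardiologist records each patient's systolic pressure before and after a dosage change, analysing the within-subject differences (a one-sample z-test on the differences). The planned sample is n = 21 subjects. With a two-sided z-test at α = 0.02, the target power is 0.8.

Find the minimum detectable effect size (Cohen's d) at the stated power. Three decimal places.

d ≈ 0.691

Need Φ(δ − 2.326) = 0.8, so δ = 2.326 + 0.842 = 3.168.
(Lower-tail contribution to power is negligible for δ > 0.)
δ = d·√n ⇒ d = δ/√n = 3.168/√21 = 0.6913.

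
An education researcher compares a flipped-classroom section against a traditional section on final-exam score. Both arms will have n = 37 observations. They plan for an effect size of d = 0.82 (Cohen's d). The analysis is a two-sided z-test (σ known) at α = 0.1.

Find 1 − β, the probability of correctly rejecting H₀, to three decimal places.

Noncentrality parameter: δ = d·√(n/2) = 0.82 × √(37/2) = 3.5270
Two-sided α = 0.1 → critical value z_{0.05} = 1.645.
Power = Φ(δ − 1.645) + Φ(−δ − 1.645) = Φ(1.882) + Φ(-5.172) = 0.9701 + 0.0000 = 0.9701.

Power ≈ 0.970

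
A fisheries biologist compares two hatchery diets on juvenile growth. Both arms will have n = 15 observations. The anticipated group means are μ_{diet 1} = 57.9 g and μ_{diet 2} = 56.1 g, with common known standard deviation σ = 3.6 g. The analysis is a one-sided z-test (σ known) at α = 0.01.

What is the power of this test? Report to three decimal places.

Power ≈ 0.169

Standardized effect: d = |μ_{diet 1} − μ_{diet 2}| / σ = |57.9 − 56.1| / 3.6 = 0.5000
Noncentrality parameter: δ = d·√(n/2) = 0.5000 × √(15/2) = 1.3693
Critical value for a one-sided test at α = 0.01: z_α = 2.326.
Power = Φ(δ − 2.326) = Φ(-0.957) = 0.1693.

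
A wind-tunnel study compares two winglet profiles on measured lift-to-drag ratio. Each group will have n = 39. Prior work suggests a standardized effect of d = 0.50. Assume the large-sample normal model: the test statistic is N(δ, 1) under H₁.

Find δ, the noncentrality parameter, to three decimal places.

The noncentrality parameter scales effect size by the design's sample-size factor: δ = d·√(n/2) = 0.50 × √(39/2) = 2.2079

δ ≈ 2.208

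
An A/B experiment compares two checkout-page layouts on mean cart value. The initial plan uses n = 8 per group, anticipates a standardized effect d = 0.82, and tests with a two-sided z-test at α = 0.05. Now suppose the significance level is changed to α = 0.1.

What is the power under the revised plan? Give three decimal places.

δ = d·√(n/2) = 0.82 × √(8/2) = 1.6400 (unchanged). New critical value: z_{0.05} = 1.645.
Revised power = Φ(δ − 1.645) + Φ(−δ − 1.645) = Φ(-0.005) + Φ(-3.285) = 0.4981 + 0.0005 = 0.4986.

Power ≈ 0.499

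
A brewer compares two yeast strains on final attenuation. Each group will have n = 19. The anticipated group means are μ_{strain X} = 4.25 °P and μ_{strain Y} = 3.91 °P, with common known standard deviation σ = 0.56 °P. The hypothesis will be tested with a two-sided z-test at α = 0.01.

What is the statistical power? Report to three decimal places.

Power ≈ 0.241

Standardized effect: d = |μ_{strain X} − μ_{strain Y}| / σ = |4.25 − 3.91| / 0.56 = 0.6071
Noncentrality parameter: δ = d·√(n/2) = 0.6071 × √(19/2) = 1.8713
Two-sided α = 0.01 → critical value z_{0.005} = 2.576.
Power = Φ(δ − 2.576) + Φ(−δ − 2.576) = Φ(-0.704) + Φ(-4.447) = 0.2406 + 0.0000 = 0.2406.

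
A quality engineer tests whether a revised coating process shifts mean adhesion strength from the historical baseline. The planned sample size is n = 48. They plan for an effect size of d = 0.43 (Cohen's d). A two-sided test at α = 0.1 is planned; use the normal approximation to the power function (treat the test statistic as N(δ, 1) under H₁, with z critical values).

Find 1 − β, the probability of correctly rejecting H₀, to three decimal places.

Noncentrality parameter: δ = d·√n = 0.43 × √48 = 2.9791
Two-sided α = 0.1 → critical value z_{0.05} = 1.645.
Power = Φ(δ − 1.645) + Φ(−δ − 1.645) = Φ(1.334) + Φ(-4.624) = 0.9089 + 0.0000 = 0.9089.

Power ≈ 0.909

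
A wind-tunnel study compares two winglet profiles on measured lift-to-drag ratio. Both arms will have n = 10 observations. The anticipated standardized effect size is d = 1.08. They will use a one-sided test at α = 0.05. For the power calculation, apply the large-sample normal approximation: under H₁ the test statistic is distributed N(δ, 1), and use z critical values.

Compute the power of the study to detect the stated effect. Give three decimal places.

Noncentrality parameter: δ = d·√(n/2) = 1.08 × √(10/2) = 2.4150
Critical value for a one-sided test at α = 0.05: z_α = 1.645.
Power = Φ(δ − 1.645) = Φ(0.770) = 0.7794.

Power ≈ 0.779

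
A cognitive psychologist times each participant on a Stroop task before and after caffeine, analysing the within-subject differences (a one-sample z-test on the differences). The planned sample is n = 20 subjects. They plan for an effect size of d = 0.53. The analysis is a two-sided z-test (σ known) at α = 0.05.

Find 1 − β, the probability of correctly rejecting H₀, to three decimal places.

Power ≈ 0.659

Noncentrality parameter: λ = d·√n = 0.53 × √20 = 2.3702
Critical value for a two-sided test at α = 0.05: z_{α/2} = 1.960.
Power = Φ(λ − 1.960) + Φ(−λ − 1.960) = Φ(0.410) + Φ(-4.330) = 0.6592 + 0.0000 = 0.6592.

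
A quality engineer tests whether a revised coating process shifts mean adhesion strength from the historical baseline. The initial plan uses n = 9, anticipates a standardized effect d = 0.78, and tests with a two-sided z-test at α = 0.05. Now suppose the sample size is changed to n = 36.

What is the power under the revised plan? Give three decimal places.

With n = 36: δ = d·√n = 0.78 × √36 = 4.6800. Critical value z_{0.025} = 1.960.
Revised power = Φ(δ − 1.960) + Φ(−δ − 1.960) = Φ(2.720) + Φ(-6.640) = 0.9967 + 0.0000 = 0.9967.

Power ≈ 0.997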